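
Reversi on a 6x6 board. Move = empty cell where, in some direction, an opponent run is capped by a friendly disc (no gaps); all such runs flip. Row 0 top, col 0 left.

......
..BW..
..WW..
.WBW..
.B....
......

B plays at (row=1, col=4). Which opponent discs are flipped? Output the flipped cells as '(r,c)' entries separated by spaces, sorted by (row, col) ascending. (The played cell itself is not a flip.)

Answer: (1,3) (2,3)

Derivation:
Dir NW: first cell '.' (not opp) -> no flip
Dir N: first cell '.' (not opp) -> no flip
Dir NE: first cell '.' (not opp) -> no flip
Dir W: opp run (1,3) capped by B -> flip
Dir E: first cell '.' (not opp) -> no flip
Dir SW: opp run (2,3) capped by B -> flip
Dir S: first cell '.' (not opp) -> no flip
Dir SE: first cell '.' (not opp) -> no flip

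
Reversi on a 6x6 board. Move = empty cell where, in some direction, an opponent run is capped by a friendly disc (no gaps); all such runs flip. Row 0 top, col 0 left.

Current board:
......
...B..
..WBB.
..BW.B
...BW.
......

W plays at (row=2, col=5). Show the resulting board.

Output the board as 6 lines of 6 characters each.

Place W at (2,5); scan 8 dirs for brackets.
Dir NW: first cell '.' (not opp) -> no flip
Dir N: first cell '.' (not opp) -> no flip
Dir NE: edge -> no flip
Dir W: opp run (2,4) (2,3) capped by W -> flip
Dir E: edge -> no flip
Dir SW: first cell '.' (not opp) -> no flip
Dir S: opp run (3,5), next='.' -> no flip
Dir SE: edge -> no flip
All flips: (2,3) (2,4)

Answer: ......
...B..
..WWWW
..BW.B
...BW.
......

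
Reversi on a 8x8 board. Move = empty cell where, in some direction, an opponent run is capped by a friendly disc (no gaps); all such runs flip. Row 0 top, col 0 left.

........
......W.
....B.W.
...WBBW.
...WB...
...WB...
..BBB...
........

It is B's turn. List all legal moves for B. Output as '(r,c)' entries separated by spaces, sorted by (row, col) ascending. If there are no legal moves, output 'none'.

Answer: (1,7) (2,2) (2,3) (3,2) (3,7) (4,2) (5,2)

Derivation:
(0,5): no bracket -> illegal
(0,6): no bracket -> illegal
(0,7): no bracket -> illegal
(1,5): no bracket -> illegal
(1,7): flips 1 -> legal
(2,2): flips 1 -> legal
(2,3): flips 3 -> legal
(2,5): no bracket -> illegal
(2,7): no bracket -> illegal
(3,2): flips 2 -> legal
(3,7): flips 1 -> legal
(4,2): flips 3 -> legal
(4,5): no bracket -> illegal
(4,6): no bracket -> illegal
(4,7): no bracket -> illegal
(5,2): flips 2 -> legal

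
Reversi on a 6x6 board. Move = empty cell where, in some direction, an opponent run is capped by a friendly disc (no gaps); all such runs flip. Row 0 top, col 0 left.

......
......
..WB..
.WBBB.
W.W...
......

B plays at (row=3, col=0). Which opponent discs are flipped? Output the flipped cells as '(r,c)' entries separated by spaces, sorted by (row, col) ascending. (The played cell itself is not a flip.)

Dir NW: edge -> no flip
Dir N: first cell '.' (not opp) -> no flip
Dir NE: first cell '.' (not opp) -> no flip
Dir W: edge -> no flip
Dir E: opp run (3,1) capped by B -> flip
Dir SW: edge -> no flip
Dir S: opp run (4,0), next='.' -> no flip
Dir SE: first cell '.' (not opp) -> no flip

Answer: (3,1)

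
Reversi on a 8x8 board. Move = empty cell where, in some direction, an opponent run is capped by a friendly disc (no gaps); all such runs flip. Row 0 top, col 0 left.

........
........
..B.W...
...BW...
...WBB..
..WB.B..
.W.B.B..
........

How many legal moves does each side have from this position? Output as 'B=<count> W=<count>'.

Answer: B=7 W=8

Derivation:
-- B to move --
(1,3): no bracket -> illegal
(1,4): flips 2 -> legal
(1,5): flips 1 -> legal
(2,3): flips 1 -> legal
(2,5): no bracket -> illegal
(3,2): no bracket -> illegal
(3,5): flips 1 -> legal
(4,1): flips 1 -> legal
(4,2): flips 1 -> legal
(5,0): no bracket -> illegal
(5,1): flips 1 -> legal
(5,4): no bracket -> illegal
(6,0): no bracket -> illegal
(6,2): no bracket -> illegal
(7,0): no bracket -> illegal
(7,1): no bracket -> illegal
(7,2): no bracket -> illegal
B mobility = 7
-- W to move --
(1,1): no bracket -> illegal
(1,2): no bracket -> illegal
(1,3): no bracket -> illegal
(2,1): no bracket -> illegal
(2,3): flips 1 -> legal
(3,1): no bracket -> illegal
(3,2): flips 1 -> legal
(3,5): no bracket -> illegal
(3,6): no bracket -> illegal
(4,2): flips 1 -> legal
(4,6): flips 2 -> legal
(5,4): flips 2 -> legal
(5,6): flips 1 -> legal
(6,2): no bracket -> illegal
(6,4): no bracket -> illegal
(6,6): no bracket -> illegal
(7,2): no bracket -> illegal
(7,3): flips 2 -> legal
(7,4): flips 1 -> legal
(7,5): no bracket -> illegal
(7,6): no bracket -> illegal
W mobility = 8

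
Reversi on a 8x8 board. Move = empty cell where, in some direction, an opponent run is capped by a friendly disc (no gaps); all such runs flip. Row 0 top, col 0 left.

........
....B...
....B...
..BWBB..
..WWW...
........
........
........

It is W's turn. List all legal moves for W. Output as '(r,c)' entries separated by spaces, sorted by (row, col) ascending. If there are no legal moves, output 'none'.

Answer: (0,4) (1,5) (2,1) (2,2) (2,5) (2,6) (3,1) (3,6)

Derivation:
(0,3): no bracket -> illegal
(0,4): flips 3 -> legal
(0,5): no bracket -> illegal
(1,3): no bracket -> illegal
(1,5): flips 1 -> legal
(2,1): flips 1 -> legal
(2,2): flips 1 -> legal
(2,3): no bracket -> illegal
(2,5): flips 1 -> legal
(2,6): flips 1 -> legal
(3,1): flips 1 -> legal
(3,6): flips 2 -> legal
(4,1): no bracket -> illegal
(4,5): no bracket -> illegal
(4,6): no bracket -> illegal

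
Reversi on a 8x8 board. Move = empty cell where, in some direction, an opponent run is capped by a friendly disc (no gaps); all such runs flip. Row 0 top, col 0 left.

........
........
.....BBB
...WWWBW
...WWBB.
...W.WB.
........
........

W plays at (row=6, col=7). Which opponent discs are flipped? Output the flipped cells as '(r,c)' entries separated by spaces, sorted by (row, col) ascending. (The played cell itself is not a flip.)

Answer: (4,5) (5,6)

Derivation:
Dir NW: opp run (5,6) (4,5) capped by W -> flip
Dir N: first cell '.' (not opp) -> no flip
Dir NE: edge -> no flip
Dir W: first cell '.' (not opp) -> no flip
Dir E: edge -> no flip
Dir SW: first cell '.' (not opp) -> no flip
Dir S: first cell '.' (not opp) -> no flip
Dir SE: edge -> no flip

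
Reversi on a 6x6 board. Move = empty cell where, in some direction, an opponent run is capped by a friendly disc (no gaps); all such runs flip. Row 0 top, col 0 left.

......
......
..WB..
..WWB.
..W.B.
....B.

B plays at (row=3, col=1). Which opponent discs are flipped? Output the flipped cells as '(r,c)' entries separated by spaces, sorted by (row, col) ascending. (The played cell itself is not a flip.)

Dir NW: first cell '.' (not opp) -> no flip
Dir N: first cell '.' (not opp) -> no flip
Dir NE: opp run (2,2), next='.' -> no flip
Dir W: first cell '.' (not opp) -> no flip
Dir E: opp run (3,2) (3,3) capped by B -> flip
Dir SW: first cell '.' (not opp) -> no flip
Dir S: first cell '.' (not opp) -> no flip
Dir SE: opp run (4,2), next='.' -> no flip

Answer: (3,2) (3,3)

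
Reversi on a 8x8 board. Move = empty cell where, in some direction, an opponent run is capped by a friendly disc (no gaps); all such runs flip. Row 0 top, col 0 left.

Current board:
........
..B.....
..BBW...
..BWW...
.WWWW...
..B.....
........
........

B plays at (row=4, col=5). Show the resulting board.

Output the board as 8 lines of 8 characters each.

Answer: ........
..B.....
..BBW...
..BWB...
.WWWWB..
..B.....
........
........

Derivation:
Place B at (4,5); scan 8 dirs for brackets.
Dir NW: opp run (3,4) capped by B -> flip
Dir N: first cell '.' (not opp) -> no flip
Dir NE: first cell '.' (not opp) -> no flip
Dir W: opp run (4,4) (4,3) (4,2) (4,1), next='.' -> no flip
Dir E: first cell '.' (not opp) -> no flip
Dir SW: first cell '.' (not opp) -> no flip
Dir S: first cell '.' (not opp) -> no flip
Dir SE: first cell '.' (not opp) -> no flip
All flips: (3,4)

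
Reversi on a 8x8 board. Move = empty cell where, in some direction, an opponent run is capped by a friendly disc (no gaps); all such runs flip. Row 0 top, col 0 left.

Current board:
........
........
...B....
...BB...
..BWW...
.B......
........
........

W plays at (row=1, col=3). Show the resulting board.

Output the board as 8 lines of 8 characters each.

Place W at (1,3); scan 8 dirs for brackets.
Dir NW: first cell '.' (not opp) -> no flip
Dir N: first cell '.' (not opp) -> no flip
Dir NE: first cell '.' (not opp) -> no flip
Dir W: first cell '.' (not opp) -> no flip
Dir E: first cell '.' (not opp) -> no flip
Dir SW: first cell '.' (not opp) -> no flip
Dir S: opp run (2,3) (3,3) capped by W -> flip
Dir SE: first cell '.' (not opp) -> no flip
All flips: (2,3) (3,3)

Answer: ........
...W....
...W....
...WB...
..BWW...
.B......
........
........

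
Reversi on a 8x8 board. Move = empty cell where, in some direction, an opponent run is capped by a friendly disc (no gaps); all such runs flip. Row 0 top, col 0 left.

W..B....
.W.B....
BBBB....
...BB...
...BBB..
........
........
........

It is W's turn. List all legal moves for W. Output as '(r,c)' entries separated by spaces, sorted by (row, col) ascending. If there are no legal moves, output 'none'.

(0,2): no bracket -> illegal
(0,4): no bracket -> illegal
(1,0): no bracket -> illegal
(1,2): no bracket -> illegal
(1,4): no bracket -> illegal
(2,4): no bracket -> illegal
(2,5): no bracket -> illegal
(3,0): no bracket -> illegal
(3,1): flips 1 -> legal
(3,2): no bracket -> illegal
(3,5): no bracket -> illegal
(3,6): no bracket -> illegal
(4,2): no bracket -> illegal
(4,6): no bracket -> illegal
(5,2): no bracket -> illegal
(5,3): no bracket -> illegal
(5,4): no bracket -> illegal
(5,5): flips 3 -> legal
(5,6): no bracket -> illegal

Answer: (3,1) (5,5)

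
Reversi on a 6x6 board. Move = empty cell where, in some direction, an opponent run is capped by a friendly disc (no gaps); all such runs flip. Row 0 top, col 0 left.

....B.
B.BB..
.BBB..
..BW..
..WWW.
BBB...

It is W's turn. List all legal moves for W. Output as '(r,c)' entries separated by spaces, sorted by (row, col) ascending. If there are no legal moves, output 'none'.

(0,0): no bracket -> illegal
(0,1): no bracket -> illegal
(0,2): flips 3 -> legal
(0,3): flips 2 -> legal
(0,5): no bracket -> illegal
(1,1): flips 1 -> legal
(1,4): no bracket -> illegal
(1,5): no bracket -> illegal
(2,0): no bracket -> illegal
(2,4): no bracket -> illegal
(3,0): no bracket -> illegal
(3,1): flips 1 -> legal
(3,4): no bracket -> illegal
(4,0): no bracket -> illegal
(4,1): no bracket -> illegal
(5,3): no bracket -> illegal

Answer: (0,2) (0,3) (1,1) (3,1)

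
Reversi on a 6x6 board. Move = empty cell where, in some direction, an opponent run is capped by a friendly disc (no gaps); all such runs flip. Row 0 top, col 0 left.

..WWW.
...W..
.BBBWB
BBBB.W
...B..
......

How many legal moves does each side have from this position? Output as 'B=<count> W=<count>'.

Answer: B=2 W=5

Derivation:
-- B to move --
(0,1): no bracket -> illegal
(0,5): no bracket -> illegal
(1,1): no bracket -> illegal
(1,2): no bracket -> illegal
(1,4): no bracket -> illegal
(1,5): flips 1 -> legal
(3,4): no bracket -> illegal
(4,4): no bracket -> illegal
(4,5): flips 1 -> legal
B mobility = 2
-- W to move --
(1,0): no bracket -> illegal
(1,1): no bracket -> illegal
(1,2): no bracket -> illegal
(1,4): no bracket -> illegal
(1,5): flips 1 -> legal
(2,0): flips 3 -> legal
(3,4): no bracket -> illegal
(4,0): flips 2 -> legal
(4,1): no bracket -> illegal
(4,2): flips 1 -> legal
(4,4): no bracket -> illegal
(5,2): no bracket -> illegal
(5,3): flips 3 -> legal
(5,4): no bracket -> illegal
W mobility = 5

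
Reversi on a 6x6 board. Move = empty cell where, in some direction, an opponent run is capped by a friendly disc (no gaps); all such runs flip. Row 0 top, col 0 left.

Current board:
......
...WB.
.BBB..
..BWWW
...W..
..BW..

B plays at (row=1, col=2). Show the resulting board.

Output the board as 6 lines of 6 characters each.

Place B at (1,2); scan 8 dirs for brackets.
Dir NW: first cell '.' (not opp) -> no flip
Dir N: first cell '.' (not opp) -> no flip
Dir NE: first cell '.' (not opp) -> no flip
Dir W: first cell '.' (not opp) -> no flip
Dir E: opp run (1,3) capped by B -> flip
Dir SW: first cell 'B' (not opp) -> no flip
Dir S: first cell 'B' (not opp) -> no flip
Dir SE: first cell 'B' (not opp) -> no flip
All flips: (1,3)

Answer: ......
..BBB.
.BBB..
..BWWW
...W..
..BW..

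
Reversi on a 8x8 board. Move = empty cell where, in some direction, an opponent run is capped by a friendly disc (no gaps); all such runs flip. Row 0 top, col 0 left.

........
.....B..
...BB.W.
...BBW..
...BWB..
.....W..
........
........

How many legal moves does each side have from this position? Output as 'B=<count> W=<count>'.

Answer: B=7 W=7

Derivation:
-- B to move --
(1,6): no bracket -> illegal
(1,7): no bracket -> illegal
(2,5): flips 1 -> legal
(2,7): no bracket -> illegal
(3,6): flips 1 -> legal
(3,7): flips 1 -> legal
(4,6): flips 1 -> legal
(5,3): no bracket -> illegal
(5,4): flips 1 -> legal
(5,6): no bracket -> illegal
(6,4): no bracket -> illegal
(6,5): flips 1 -> legal
(6,6): flips 2 -> legal
B mobility = 7
-- W to move --
(0,4): flips 1 -> legal
(0,5): no bracket -> illegal
(0,6): no bracket -> illegal
(1,2): no bracket -> illegal
(1,3): flips 1 -> legal
(1,4): flips 2 -> legal
(1,6): no bracket -> illegal
(2,2): flips 1 -> legal
(2,5): no bracket -> illegal
(3,2): flips 2 -> legal
(3,6): no bracket -> illegal
(4,2): flips 1 -> legal
(4,6): flips 1 -> legal
(5,2): no bracket -> illegal
(5,3): no bracket -> illegal
(5,4): no bracket -> illegal
(5,6): no bracket -> illegal
W mobility = 7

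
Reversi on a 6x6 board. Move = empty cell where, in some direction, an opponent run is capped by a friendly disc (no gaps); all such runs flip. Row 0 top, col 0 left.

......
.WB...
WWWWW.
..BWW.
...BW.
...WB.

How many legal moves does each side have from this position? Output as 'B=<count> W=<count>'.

Answer: B=8 W=9

Derivation:
-- B to move --
(0,0): no bracket -> illegal
(0,1): no bracket -> illegal
(0,2): no bracket -> illegal
(1,0): flips 2 -> legal
(1,3): flips 2 -> legal
(1,4): flips 4 -> legal
(1,5): no bracket -> illegal
(2,5): flips 1 -> legal
(3,0): flips 1 -> legal
(3,1): no bracket -> illegal
(3,5): flips 2 -> legal
(4,2): no bracket -> illegal
(4,5): flips 3 -> legal
(5,2): flips 1 -> legal
(5,5): no bracket -> illegal
B mobility = 8
-- W to move --
(0,1): flips 1 -> legal
(0,2): flips 1 -> legal
(0,3): flips 1 -> legal
(1,3): flips 1 -> legal
(3,1): flips 1 -> legal
(4,1): flips 1 -> legal
(4,2): flips 2 -> legal
(4,5): no bracket -> illegal
(5,2): flips 1 -> legal
(5,5): flips 1 -> legal
W mobility = 9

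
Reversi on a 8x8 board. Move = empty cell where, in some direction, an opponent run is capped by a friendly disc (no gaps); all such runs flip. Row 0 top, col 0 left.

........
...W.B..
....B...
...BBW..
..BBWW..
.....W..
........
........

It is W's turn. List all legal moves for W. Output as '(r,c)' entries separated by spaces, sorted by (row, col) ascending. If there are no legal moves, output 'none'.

(0,4): no bracket -> illegal
(0,5): no bracket -> illegal
(0,6): no bracket -> illegal
(1,4): flips 2 -> legal
(1,6): no bracket -> illegal
(2,2): flips 1 -> legal
(2,3): flips 1 -> legal
(2,5): no bracket -> illegal
(2,6): no bracket -> illegal
(3,1): no bracket -> illegal
(3,2): flips 2 -> legal
(4,1): flips 2 -> legal
(5,1): no bracket -> illegal
(5,2): no bracket -> illegal
(5,3): no bracket -> illegal
(5,4): no bracket -> illegal

Answer: (1,4) (2,2) (2,3) (3,2) (4,1)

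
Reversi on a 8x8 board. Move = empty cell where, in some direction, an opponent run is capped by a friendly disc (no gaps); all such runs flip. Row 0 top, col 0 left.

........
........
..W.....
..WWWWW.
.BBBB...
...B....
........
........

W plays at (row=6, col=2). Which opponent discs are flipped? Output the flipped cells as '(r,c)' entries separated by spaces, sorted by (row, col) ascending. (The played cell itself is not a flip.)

Dir NW: first cell '.' (not opp) -> no flip
Dir N: first cell '.' (not opp) -> no flip
Dir NE: opp run (5,3) (4,4) capped by W -> flip
Dir W: first cell '.' (not opp) -> no flip
Dir E: first cell '.' (not opp) -> no flip
Dir SW: first cell '.' (not opp) -> no flip
Dir S: first cell '.' (not opp) -> no flip
Dir SE: first cell '.' (not opp) -> no flip

Answer: (4,4) (5,3)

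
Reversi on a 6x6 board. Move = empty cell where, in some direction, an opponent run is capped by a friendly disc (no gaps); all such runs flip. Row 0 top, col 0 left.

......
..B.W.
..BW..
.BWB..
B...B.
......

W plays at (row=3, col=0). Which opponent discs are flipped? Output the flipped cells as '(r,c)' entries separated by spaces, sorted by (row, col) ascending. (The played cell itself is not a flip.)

Answer: (3,1)

Derivation:
Dir NW: edge -> no flip
Dir N: first cell '.' (not opp) -> no flip
Dir NE: first cell '.' (not opp) -> no flip
Dir W: edge -> no flip
Dir E: opp run (3,1) capped by W -> flip
Dir SW: edge -> no flip
Dir S: opp run (4,0), next='.' -> no flip
Dir SE: first cell '.' (not opp) -> no flip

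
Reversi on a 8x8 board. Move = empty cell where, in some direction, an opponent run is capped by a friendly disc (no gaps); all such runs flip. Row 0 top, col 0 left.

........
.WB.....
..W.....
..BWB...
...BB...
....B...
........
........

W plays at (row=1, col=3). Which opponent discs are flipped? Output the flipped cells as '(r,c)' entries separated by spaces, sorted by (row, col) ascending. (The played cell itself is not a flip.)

Dir NW: first cell '.' (not opp) -> no flip
Dir N: first cell '.' (not opp) -> no flip
Dir NE: first cell '.' (not opp) -> no flip
Dir W: opp run (1,2) capped by W -> flip
Dir E: first cell '.' (not opp) -> no flip
Dir SW: first cell 'W' (not opp) -> no flip
Dir S: first cell '.' (not opp) -> no flip
Dir SE: first cell '.' (not opp) -> no flip

Answer: (1,2)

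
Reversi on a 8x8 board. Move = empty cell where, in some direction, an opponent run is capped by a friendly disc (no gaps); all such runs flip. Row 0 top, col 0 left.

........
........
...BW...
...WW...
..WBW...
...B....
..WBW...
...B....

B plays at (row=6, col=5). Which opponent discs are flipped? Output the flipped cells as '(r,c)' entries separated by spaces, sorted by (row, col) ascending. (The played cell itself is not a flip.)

Dir NW: first cell '.' (not opp) -> no flip
Dir N: first cell '.' (not opp) -> no flip
Dir NE: first cell '.' (not opp) -> no flip
Dir W: opp run (6,4) capped by B -> flip
Dir E: first cell '.' (not opp) -> no flip
Dir SW: first cell '.' (not opp) -> no flip
Dir S: first cell '.' (not opp) -> no flip
Dir SE: first cell '.' (not opp) -> no flip

Answer: (6,4)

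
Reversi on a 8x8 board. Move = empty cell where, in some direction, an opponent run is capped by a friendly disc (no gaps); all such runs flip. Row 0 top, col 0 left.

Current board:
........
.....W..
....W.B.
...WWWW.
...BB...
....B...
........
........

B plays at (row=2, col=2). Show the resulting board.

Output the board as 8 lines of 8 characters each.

Answer: ........
.....W..
..B.W.B.
...BWWW.
...BB...
....B...
........
........

Derivation:
Place B at (2,2); scan 8 dirs for brackets.
Dir NW: first cell '.' (not opp) -> no flip
Dir N: first cell '.' (not opp) -> no flip
Dir NE: first cell '.' (not opp) -> no flip
Dir W: first cell '.' (not opp) -> no flip
Dir E: first cell '.' (not opp) -> no flip
Dir SW: first cell '.' (not opp) -> no flip
Dir S: first cell '.' (not opp) -> no flip
Dir SE: opp run (3,3) capped by B -> flip
All flips: (3,3)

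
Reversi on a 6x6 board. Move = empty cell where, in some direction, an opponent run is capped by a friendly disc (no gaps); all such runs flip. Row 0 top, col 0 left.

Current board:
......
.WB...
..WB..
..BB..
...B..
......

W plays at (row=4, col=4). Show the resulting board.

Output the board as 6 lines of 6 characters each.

Place W at (4,4); scan 8 dirs for brackets.
Dir NW: opp run (3,3) capped by W -> flip
Dir N: first cell '.' (not opp) -> no flip
Dir NE: first cell '.' (not opp) -> no flip
Dir W: opp run (4,3), next='.' -> no flip
Dir E: first cell '.' (not opp) -> no flip
Dir SW: first cell '.' (not opp) -> no flip
Dir S: first cell '.' (not opp) -> no flip
Dir SE: first cell '.' (not opp) -> no flip
All flips: (3,3)

Answer: ......
.WB...
..WB..
..BW..
...BW.
......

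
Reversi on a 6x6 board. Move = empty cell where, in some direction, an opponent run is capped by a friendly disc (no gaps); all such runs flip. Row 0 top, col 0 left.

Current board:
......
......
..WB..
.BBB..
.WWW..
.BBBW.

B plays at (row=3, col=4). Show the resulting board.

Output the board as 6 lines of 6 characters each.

Answer: ......
......
..WB..
.BBBB.
.WWB..
.BBBW.

Derivation:
Place B at (3,4); scan 8 dirs for brackets.
Dir NW: first cell 'B' (not opp) -> no flip
Dir N: first cell '.' (not opp) -> no flip
Dir NE: first cell '.' (not opp) -> no flip
Dir W: first cell 'B' (not opp) -> no flip
Dir E: first cell '.' (not opp) -> no flip
Dir SW: opp run (4,3) capped by B -> flip
Dir S: first cell '.' (not opp) -> no flip
Dir SE: first cell '.' (not opp) -> no flip
All flips: (4,3)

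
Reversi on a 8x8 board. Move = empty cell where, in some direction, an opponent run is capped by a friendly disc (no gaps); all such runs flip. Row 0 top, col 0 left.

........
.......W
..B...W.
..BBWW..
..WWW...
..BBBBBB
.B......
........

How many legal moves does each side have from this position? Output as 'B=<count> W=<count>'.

Answer: B=5 W=12

Derivation:
-- B to move --
(0,6): no bracket -> illegal
(0,7): no bracket -> illegal
(1,5): no bracket -> illegal
(1,6): no bracket -> illegal
(2,3): no bracket -> illegal
(2,4): flips 2 -> legal
(2,5): flips 2 -> legal
(2,7): no bracket -> illegal
(3,1): flips 1 -> legal
(3,6): flips 2 -> legal
(3,7): no bracket -> illegal
(4,1): no bracket -> illegal
(4,5): no bracket -> illegal
(4,6): no bracket -> illegal
(5,1): flips 1 -> legal
B mobility = 5
-- W to move --
(1,1): flips 2 -> legal
(1,2): flips 2 -> legal
(1,3): no bracket -> illegal
(2,1): flips 1 -> legal
(2,3): flips 1 -> legal
(2,4): flips 1 -> legal
(3,1): flips 2 -> legal
(4,1): no bracket -> illegal
(4,5): no bracket -> illegal
(4,6): no bracket -> illegal
(4,7): no bracket -> illegal
(5,0): no bracket -> illegal
(5,1): no bracket -> illegal
(6,0): no bracket -> illegal
(6,2): flips 2 -> legal
(6,3): flips 1 -> legal
(6,4): flips 2 -> legal
(6,5): flips 1 -> legal
(6,6): flips 1 -> legal
(6,7): no bracket -> illegal
(7,0): flips 2 -> legal
(7,1): no bracket -> illegal
(7,2): no bracket -> illegal
W mobility = 12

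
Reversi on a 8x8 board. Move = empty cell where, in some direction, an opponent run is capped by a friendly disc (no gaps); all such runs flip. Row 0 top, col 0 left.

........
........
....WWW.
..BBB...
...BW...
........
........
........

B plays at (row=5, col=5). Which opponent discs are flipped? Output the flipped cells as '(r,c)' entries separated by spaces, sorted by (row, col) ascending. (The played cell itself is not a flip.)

Answer: (4,4)

Derivation:
Dir NW: opp run (4,4) capped by B -> flip
Dir N: first cell '.' (not opp) -> no flip
Dir NE: first cell '.' (not opp) -> no flip
Dir W: first cell '.' (not opp) -> no flip
Dir E: first cell '.' (not opp) -> no flip
Dir SW: first cell '.' (not opp) -> no flip
Dir S: first cell '.' (not opp) -> no flip
Dir SE: first cell '.' (not opp) -> no flip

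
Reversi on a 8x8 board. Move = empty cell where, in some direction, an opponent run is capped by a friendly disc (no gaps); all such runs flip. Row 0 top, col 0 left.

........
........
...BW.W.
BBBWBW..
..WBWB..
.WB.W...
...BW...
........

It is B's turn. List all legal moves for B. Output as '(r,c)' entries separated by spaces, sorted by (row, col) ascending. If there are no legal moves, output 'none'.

Answer: (1,4) (2,5) (3,6) (4,1) (5,0) (5,3) (6,5) (7,4)

Derivation:
(1,3): no bracket -> illegal
(1,4): flips 1 -> legal
(1,5): no bracket -> illegal
(1,6): no bracket -> illegal
(1,7): no bracket -> illegal
(2,2): no bracket -> illegal
(2,5): flips 2 -> legal
(2,7): no bracket -> illegal
(3,6): flips 1 -> legal
(3,7): no bracket -> illegal
(4,0): no bracket -> illegal
(4,1): flips 1 -> legal
(4,6): no bracket -> illegal
(5,0): flips 1 -> legal
(5,3): flips 1 -> legal
(5,5): no bracket -> illegal
(6,0): no bracket -> illegal
(6,1): no bracket -> illegal
(6,2): no bracket -> illegal
(6,5): flips 2 -> legal
(7,3): no bracket -> illegal
(7,4): flips 3 -> legal
(7,5): no bracket -> illegal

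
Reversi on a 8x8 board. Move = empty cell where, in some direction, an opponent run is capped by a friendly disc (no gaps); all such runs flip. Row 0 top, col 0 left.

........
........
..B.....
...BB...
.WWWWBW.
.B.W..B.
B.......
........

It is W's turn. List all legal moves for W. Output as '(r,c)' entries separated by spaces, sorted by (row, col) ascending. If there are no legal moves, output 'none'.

Answer: (1,1) (2,3) (2,4) (2,5) (6,1) (6,6)

Derivation:
(1,1): flips 2 -> legal
(1,2): no bracket -> illegal
(1,3): no bracket -> illegal
(2,1): no bracket -> illegal
(2,3): flips 1 -> legal
(2,4): flips 2 -> legal
(2,5): flips 1 -> legal
(3,1): no bracket -> illegal
(3,2): no bracket -> illegal
(3,5): no bracket -> illegal
(3,6): no bracket -> illegal
(4,0): no bracket -> illegal
(4,7): no bracket -> illegal
(5,0): no bracket -> illegal
(5,2): no bracket -> illegal
(5,4): no bracket -> illegal
(5,5): no bracket -> illegal
(5,7): no bracket -> illegal
(6,1): flips 1 -> legal
(6,2): no bracket -> illegal
(6,5): no bracket -> illegal
(6,6): flips 1 -> legal
(6,7): no bracket -> illegal
(7,0): no bracket -> illegal
(7,1): no bracket -> illegal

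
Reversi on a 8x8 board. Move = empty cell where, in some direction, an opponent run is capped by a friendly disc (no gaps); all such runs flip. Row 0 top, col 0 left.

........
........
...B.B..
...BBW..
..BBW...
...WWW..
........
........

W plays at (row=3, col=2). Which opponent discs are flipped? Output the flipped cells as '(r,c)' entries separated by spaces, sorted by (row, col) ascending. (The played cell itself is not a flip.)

Dir NW: first cell '.' (not opp) -> no flip
Dir N: first cell '.' (not opp) -> no flip
Dir NE: opp run (2,3), next='.' -> no flip
Dir W: first cell '.' (not opp) -> no flip
Dir E: opp run (3,3) (3,4) capped by W -> flip
Dir SW: first cell '.' (not opp) -> no flip
Dir S: opp run (4,2), next='.' -> no flip
Dir SE: opp run (4,3) capped by W -> flip

Answer: (3,3) (3,4) (4,3)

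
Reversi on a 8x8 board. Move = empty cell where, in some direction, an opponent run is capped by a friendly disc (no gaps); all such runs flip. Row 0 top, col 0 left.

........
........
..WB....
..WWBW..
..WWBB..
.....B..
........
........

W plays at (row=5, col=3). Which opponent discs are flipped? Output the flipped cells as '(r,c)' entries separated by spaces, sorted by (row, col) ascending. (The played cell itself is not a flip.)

Answer: (4,4)

Derivation:
Dir NW: first cell 'W' (not opp) -> no flip
Dir N: first cell 'W' (not opp) -> no flip
Dir NE: opp run (4,4) capped by W -> flip
Dir W: first cell '.' (not opp) -> no flip
Dir E: first cell '.' (not opp) -> no flip
Dir SW: first cell '.' (not opp) -> no flip
Dir S: first cell '.' (not opp) -> no flip
Dir SE: first cell '.' (not opp) -> no flip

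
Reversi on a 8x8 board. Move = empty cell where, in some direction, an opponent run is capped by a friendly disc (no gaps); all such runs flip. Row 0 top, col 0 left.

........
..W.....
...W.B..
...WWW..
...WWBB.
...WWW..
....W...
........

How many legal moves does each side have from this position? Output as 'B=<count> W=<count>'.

Answer: B=7 W=7

Derivation:
-- B to move --
(0,1): flips 3 -> legal
(0,2): no bracket -> illegal
(0,3): no bracket -> illegal
(1,1): no bracket -> illegal
(1,3): no bracket -> illegal
(1,4): no bracket -> illegal
(2,1): no bracket -> illegal
(2,2): no bracket -> illegal
(2,4): flips 1 -> legal
(2,6): no bracket -> illegal
(3,2): no bracket -> illegal
(3,6): no bracket -> illegal
(4,2): flips 2 -> legal
(5,2): flips 2 -> legal
(5,6): no bracket -> illegal
(6,2): no bracket -> illegal
(6,3): flips 1 -> legal
(6,5): flips 1 -> legal
(6,6): no bracket -> illegal
(7,3): flips 2 -> legal
(7,4): no bracket -> illegal
(7,5): no bracket -> illegal
B mobility = 7
-- W to move --
(1,4): no bracket -> illegal
(1,5): flips 1 -> legal
(1,6): flips 1 -> legal
(2,4): no bracket -> illegal
(2,6): no bracket -> illegal
(3,6): flips 1 -> legal
(3,7): flips 1 -> legal
(4,7): flips 2 -> legal
(5,6): flips 1 -> legal
(5,7): flips 1 -> legal
W mobility = 7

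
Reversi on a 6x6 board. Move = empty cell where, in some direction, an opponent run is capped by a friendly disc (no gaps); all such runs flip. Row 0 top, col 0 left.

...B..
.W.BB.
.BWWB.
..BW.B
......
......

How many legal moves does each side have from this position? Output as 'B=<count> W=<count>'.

Answer: B=6 W=8

Derivation:
-- B to move --
(0,0): no bracket -> illegal
(0,1): flips 1 -> legal
(0,2): no bracket -> illegal
(1,0): no bracket -> illegal
(1,2): flips 1 -> legal
(2,0): no bracket -> illegal
(3,1): flips 1 -> legal
(3,4): flips 1 -> legal
(4,2): flips 1 -> legal
(4,3): flips 2 -> legal
(4,4): no bracket -> illegal
B mobility = 6
-- W to move --
(0,2): no bracket -> illegal
(0,4): flips 1 -> legal
(0,5): flips 1 -> legal
(1,0): no bracket -> illegal
(1,2): no bracket -> illegal
(1,5): flips 1 -> legal
(2,0): flips 1 -> legal
(2,5): flips 1 -> legal
(3,0): no bracket -> illegal
(3,1): flips 2 -> legal
(3,4): no bracket -> illegal
(4,1): flips 1 -> legal
(4,2): flips 1 -> legal
(4,3): no bracket -> illegal
(4,4): no bracket -> illegal
(4,5): no bracket -> illegal
W mobility = 8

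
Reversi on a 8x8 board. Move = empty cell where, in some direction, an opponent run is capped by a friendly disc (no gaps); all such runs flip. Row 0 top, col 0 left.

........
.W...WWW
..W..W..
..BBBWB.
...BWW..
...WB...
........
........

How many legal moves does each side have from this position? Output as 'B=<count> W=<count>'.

Answer: B=9 W=11

Derivation:
-- B to move --
(0,0): flips 2 -> legal
(0,1): no bracket -> illegal
(0,2): no bracket -> illegal
(0,4): no bracket -> illegal
(0,5): no bracket -> illegal
(0,6): no bracket -> illegal
(0,7): flips 2 -> legal
(1,0): no bracket -> illegal
(1,2): flips 1 -> legal
(1,3): no bracket -> illegal
(1,4): flips 1 -> legal
(2,0): no bracket -> illegal
(2,1): no bracket -> illegal
(2,3): no bracket -> illegal
(2,4): no bracket -> illegal
(2,6): no bracket -> illegal
(2,7): no bracket -> illegal
(3,1): no bracket -> illegal
(4,2): no bracket -> illegal
(4,6): flips 2 -> legal
(5,2): flips 1 -> legal
(5,5): flips 1 -> legal
(5,6): flips 1 -> legal
(6,2): no bracket -> illegal
(6,3): flips 1 -> legal
(6,4): no bracket -> illegal
B mobility = 9
-- W to move --
(2,1): no bracket -> illegal
(2,3): flips 3 -> legal
(2,4): flips 1 -> legal
(2,6): no bracket -> illegal
(2,7): flips 1 -> legal
(3,1): flips 3 -> legal
(3,7): flips 1 -> legal
(4,1): no bracket -> illegal
(4,2): flips 2 -> legal
(4,6): no bracket -> illegal
(4,7): flips 1 -> legal
(5,2): flips 2 -> legal
(5,5): flips 1 -> legal
(6,3): flips 1 -> legal
(6,4): flips 1 -> legal
(6,5): no bracket -> illegal
W mobility = 11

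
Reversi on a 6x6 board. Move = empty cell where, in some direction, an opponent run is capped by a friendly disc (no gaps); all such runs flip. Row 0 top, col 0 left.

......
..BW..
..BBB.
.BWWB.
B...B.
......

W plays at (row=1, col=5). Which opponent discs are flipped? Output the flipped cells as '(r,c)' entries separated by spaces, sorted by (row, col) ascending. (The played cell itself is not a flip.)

Answer: (2,4)

Derivation:
Dir NW: first cell '.' (not opp) -> no flip
Dir N: first cell '.' (not opp) -> no flip
Dir NE: edge -> no flip
Dir W: first cell '.' (not opp) -> no flip
Dir E: edge -> no flip
Dir SW: opp run (2,4) capped by W -> flip
Dir S: first cell '.' (not opp) -> no flip
Dir SE: edge -> no flip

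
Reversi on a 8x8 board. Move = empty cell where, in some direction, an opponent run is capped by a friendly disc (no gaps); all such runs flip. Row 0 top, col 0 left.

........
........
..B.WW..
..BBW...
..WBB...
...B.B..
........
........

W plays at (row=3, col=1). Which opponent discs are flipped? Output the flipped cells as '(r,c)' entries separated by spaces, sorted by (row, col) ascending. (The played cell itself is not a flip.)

Dir NW: first cell '.' (not opp) -> no flip
Dir N: first cell '.' (not opp) -> no flip
Dir NE: opp run (2,2), next='.' -> no flip
Dir W: first cell '.' (not opp) -> no flip
Dir E: opp run (3,2) (3,3) capped by W -> flip
Dir SW: first cell '.' (not opp) -> no flip
Dir S: first cell '.' (not opp) -> no flip
Dir SE: first cell 'W' (not opp) -> no flip

Answer: (3,2) (3,3)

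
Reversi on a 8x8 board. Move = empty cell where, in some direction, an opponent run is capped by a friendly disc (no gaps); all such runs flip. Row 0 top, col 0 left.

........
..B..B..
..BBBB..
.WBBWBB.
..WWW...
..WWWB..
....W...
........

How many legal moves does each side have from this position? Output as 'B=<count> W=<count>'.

Answer: B=10 W=13

Derivation:
-- B to move --
(2,0): no bracket -> illegal
(2,1): no bracket -> illegal
(3,0): flips 1 -> legal
(4,0): flips 1 -> legal
(4,1): no bracket -> illegal
(4,5): flips 1 -> legal
(5,1): flips 4 -> legal
(6,1): flips 3 -> legal
(6,2): flips 4 -> legal
(6,3): flips 2 -> legal
(6,5): flips 2 -> legal
(7,3): flips 1 -> legal
(7,4): flips 4 -> legal
(7,5): no bracket -> illegal
B mobility = 10
-- W to move --
(0,1): flips 2 -> legal
(0,2): flips 3 -> legal
(0,3): no bracket -> illegal
(0,4): no bracket -> illegal
(0,5): no bracket -> illegal
(0,6): flips 3 -> legal
(1,1): flips 2 -> legal
(1,3): flips 3 -> legal
(1,4): flips 1 -> legal
(1,6): flips 1 -> legal
(2,1): flips 1 -> legal
(2,6): flips 1 -> legal
(2,7): no bracket -> illegal
(3,7): flips 2 -> legal
(4,1): no bracket -> illegal
(4,5): no bracket -> illegal
(4,6): flips 1 -> legal
(4,7): no bracket -> illegal
(5,6): flips 1 -> legal
(6,5): no bracket -> illegal
(6,6): flips 1 -> legal
W mobility = 13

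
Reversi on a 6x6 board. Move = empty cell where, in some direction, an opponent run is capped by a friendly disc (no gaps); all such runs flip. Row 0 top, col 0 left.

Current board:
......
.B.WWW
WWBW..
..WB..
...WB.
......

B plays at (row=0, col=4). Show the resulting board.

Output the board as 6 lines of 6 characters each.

Answer: ....B.
.B.BWW
WWBW..
..WB..
...WB.
......

Derivation:
Place B at (0,4); scan 8 dirs for brackets.
Dir NW: edge -> no flip
Dir N: edge -> no flip
Dir NE: edge -> no flip
Dir W: first cell '.' (not opp) -> no flip
Dir E: first cell '.' (not opp) -> no flip
Dir SW: opp run (1,3) capped by B -> flip
Dir S: opp run (1,4), next='.' -> no flip
Dir SE: opp run (1,5), next=edge -> no flip
All flips: (1,3)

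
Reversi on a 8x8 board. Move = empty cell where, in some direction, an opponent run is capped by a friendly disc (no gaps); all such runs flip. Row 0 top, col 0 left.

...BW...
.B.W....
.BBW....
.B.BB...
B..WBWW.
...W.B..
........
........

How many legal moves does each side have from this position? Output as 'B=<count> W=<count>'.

Answer: B=11 W=6

Derivation:
-- B to move --
(0,2): no bracket -> illegal
(0,5): flips 1 -> legal
(1,2): flips 1 -> legal
(1,4): no bracket -> illegal
(1,5): no bracket -> illegal
(2,4): flips 1 -> legal
(3,2): no bracket -> illegal
(3,5): flips 1 -> legal
(3,6): no bracket -> illegal
(3,7): flips 1 -> legal
(4,2): flips 1 -> legal
(4,7): flips 2 -> legal
(5,2): flips 1 -> legal
(5,4): no bracket -> illegal
(5,6): flips 1 -> legal
(5,7): no bracket -> illegal
(6,2): flips 1 -> legal
(6,3): flips 2 -> legal
(6,4): no bracket -> illegal
B mobility = 11
-- W to move --
(0,0): no bracket -> illegal
(0,1): no bracket -> illegal
(0,2): flips 1 -> legal
(1,0): no bracket -> illegal
(1,2): no bracket -> illegal
(1,4): no bracket -> illegal
(2,0): flips 2 -> legal
(2,4): no bracket -> illegal
(2,5): flips 1 -> legal
(3,0): no bracket -> illegal
(3,2): no bracket -> illegal
(3,5): flips 1 -> legal
(4,1): no bracket -> illegal
(4,2): no bracket -> illegal
(5,0): no bracket -> illegal
(5,1): no bracket -> illegal
(5,4): no bracket -> illegal
(5,6): no bracket -> illegal
(6,4): flips 1 -> legal
(6,5): flips 1 -> legal
(6,6): no bracket -> illegal
W mobility = 6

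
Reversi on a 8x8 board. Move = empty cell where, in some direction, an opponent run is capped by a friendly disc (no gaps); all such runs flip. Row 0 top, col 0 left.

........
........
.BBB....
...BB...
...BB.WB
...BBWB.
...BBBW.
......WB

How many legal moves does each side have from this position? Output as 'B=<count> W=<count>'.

Answer: B=5 W=7

Derivation:
-- B to move --
(3,5): no bracket -> illegal
(3,6): flips 1 -> legal
(3,7): flips 2 -> legal
(4,5): flips 2 -> legal
(5,7): no bracket -> illegal
(6,7): flips 1 -> legal
(7,5): flips 1 -> legal
B mobility = 5
-- W to move --
(1,0): no bracket -> illegal
(1,1): flips 3 -> legal
(1,2): no bracket -> illegal
(1,3): no bracket -> illegal
(1,4): no bracket -> illegal
(2,0): no bracket -> illegal
(2,4): no bracket -> illegal
(2,5): no bracket -> illegal
(3,0): no bracket -> illegal
(3,1): no bracket -> illegal
(3,2): flips 3 -> legal
(3,5): no bracket -> illegal
(3,6): no bracket -> illegal
(3,7): no bracket -> illegal
(4,2): no bracket -> illegal
(4,5): no bracket -> illegal
(5,2): flips 2 -> legal
(5,7): flips 1 -> legal
(6,2): flips 3 -> legal
(6,7): no bracket -> illegal
(7,2): no bracket -> illegal
(7,3): flips 1 -> legal
(7,4): no bracket -> illegal
(7,5): flips 1 -> legal
W mobility = 7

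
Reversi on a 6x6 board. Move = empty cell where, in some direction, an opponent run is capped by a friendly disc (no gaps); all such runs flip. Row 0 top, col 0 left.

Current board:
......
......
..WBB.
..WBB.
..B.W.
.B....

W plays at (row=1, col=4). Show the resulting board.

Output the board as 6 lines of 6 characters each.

Place W at (1,4); scan 8 dirs for brackets.
Dir NW: first cell '.' (not opp) -> no flip
Dir N: first cell '.' (not opp) -> no flip
Dir NE: first cell '.' (not opp) -> no flip
Dir W: first cell '.' (not opp) -> no flip
Dir E: first cell '.' (not opp) -> no flip
Dir SW: opp run (2,3) capped by W -> flip
Dir S: opp run (2,4) (3,4) capped by W -> flip
Dir SE: first cell '.' (not opp) -> no flip
All flips: (2,3) (2,4) (3,4)

Answer: ......
....W.
..WWW.
..WBW.
..B.W.
.B....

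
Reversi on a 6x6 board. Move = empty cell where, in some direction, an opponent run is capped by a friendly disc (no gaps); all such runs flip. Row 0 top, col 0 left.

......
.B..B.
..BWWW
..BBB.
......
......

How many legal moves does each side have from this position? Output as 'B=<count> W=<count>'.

-- B to move --
(1,2): flips 1 -> legal
(1,3): flips 1 -> legal
(1,5): flips 1 -> legal
(3,5): no bracket -> illegal
B mobility = 3
-- W to move --
(0,0): no bracket -> illegal
(0,1): no bracket -> illegal
(0,2): no bracket -> illegal
(0,3): flips 1 -> legal
(0,4): flips 1 -> legal
(0,5): flips 1 -> legal
(1,0): no bracket -> illegal
(1,2): no bracket -> illegal
(1,3): no bracket -> illegal
(1,5): no bracket -> illegal
(2,0): no bracket -> illegal
(2,1): flips 1 -> legal
(3,1): no bracket -> illegal
(3,5): no bracket -> illegal
(4,1): flips 1 -> legal
(4,2): flips 1 -> legal
(4,3): flips 2 -> legal
(4,4): flips 1 -> legal
(4,5): flips 1 -> legal
W mobility = 9

Answer: B=3 W=9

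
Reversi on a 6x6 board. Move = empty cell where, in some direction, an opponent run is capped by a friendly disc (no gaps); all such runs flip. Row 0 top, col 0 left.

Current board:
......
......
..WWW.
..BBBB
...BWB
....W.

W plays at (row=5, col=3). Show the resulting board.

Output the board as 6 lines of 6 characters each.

Place W at (5,3); scan 8 dirs for brackets.
Dir NW: first cell '.' (not opp) -> no flip
Dir N: opp run (4,3) (3,3) capped by W -> flip
Dir NE: first cell 'W' (not opp) -> no flip
Dir W: first cell '.' (not opp) -> no flip
Dir E: first cell 'W' (not opp) -> no flip
Dir SW: edge -> no flip
Dir S: edge -> no flip
Dir SE: edge -> no flip
All flips: (3,3) (4,3)

Answer: ......
......
..WWW.
..BWBB
...WWB
...WW.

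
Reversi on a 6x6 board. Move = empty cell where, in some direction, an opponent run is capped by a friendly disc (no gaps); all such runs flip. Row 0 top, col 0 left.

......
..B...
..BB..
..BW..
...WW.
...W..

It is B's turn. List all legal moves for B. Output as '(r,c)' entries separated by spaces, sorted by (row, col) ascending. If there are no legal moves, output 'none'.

(2,4): no bracket -> illegal
(3,4): flips 1 -> legal
(3,5): no bracket -> illegal
(4,2): no bracket -> illegal
(4,5): no bracket -> illegal
(5,2): no bracket -> illegal
(5,4): flips 1 -> legal
(5,5): flips 2 -> legal

Answer: (3,4) (5,4) (5,5)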